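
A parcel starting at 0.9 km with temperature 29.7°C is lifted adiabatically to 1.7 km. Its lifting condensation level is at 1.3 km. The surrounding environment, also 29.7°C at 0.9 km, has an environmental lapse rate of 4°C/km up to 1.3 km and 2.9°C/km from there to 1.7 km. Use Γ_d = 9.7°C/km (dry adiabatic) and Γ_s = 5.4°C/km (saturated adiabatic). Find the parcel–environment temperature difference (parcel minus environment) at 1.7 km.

Parcel:
  Dry to 1300 m: -9.7 × 0.4 km = -3.88°C, so T = 25.82°C.
  Saturated to 1700 m: -5.4 × 0.4 km = -2.16°C, so T = 23.66°C.
Environment:
  Environment, lower layer to 1300 m: -4 × 0.4 km = -1.6°C, so T = 28.1°C.
  Environment, upper layer to 1700 m: -2.9 × 0.4 km = -1.16°C, so T = 26.94°C.
T_parcel − T_env = 23.66 − 26.94 = -3.28°C

-3.28°C (parcel cooler than environment)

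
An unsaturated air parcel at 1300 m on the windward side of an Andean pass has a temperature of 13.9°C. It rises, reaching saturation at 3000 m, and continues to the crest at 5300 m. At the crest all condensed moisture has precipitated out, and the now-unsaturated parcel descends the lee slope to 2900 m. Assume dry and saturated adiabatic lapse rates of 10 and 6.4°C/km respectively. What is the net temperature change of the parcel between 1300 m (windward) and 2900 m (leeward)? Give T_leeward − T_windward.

-7.72°C

From 1300 m to 3000 m (dry): cools by 10 × 1.7 = 17°C, giving -3.1°C.
From 3000 m to 5300 m (saturated): cools by 6.4 × 2.3 = 14.72°C, giving -17.82°C.
From 5300 m to 2900 m (dry descent): warms by 10 × 2.4 = 24°C, giving 6.18°C.
Net change vs windward start: 6.18 − 13.9 = -7.72°C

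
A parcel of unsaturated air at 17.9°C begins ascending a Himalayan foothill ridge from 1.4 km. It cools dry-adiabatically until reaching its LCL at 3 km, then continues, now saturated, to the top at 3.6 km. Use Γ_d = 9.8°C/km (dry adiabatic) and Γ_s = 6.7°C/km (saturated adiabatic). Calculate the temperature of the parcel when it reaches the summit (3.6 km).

From 1400 m to 3000 m (dry): cools by 9.8 × 1.6 = 15.68°C, giving 2.22°C.
From 3000 m to 3600 m (saturated): cools by 6.7 × 0.6 = 4.02°C, giving -1.8°C.

-1.8°C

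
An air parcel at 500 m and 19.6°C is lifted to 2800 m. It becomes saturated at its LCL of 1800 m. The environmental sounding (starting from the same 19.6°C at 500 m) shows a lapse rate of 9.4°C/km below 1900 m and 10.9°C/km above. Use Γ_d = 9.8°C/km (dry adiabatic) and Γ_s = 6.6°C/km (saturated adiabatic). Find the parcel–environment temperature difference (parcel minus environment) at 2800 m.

+3.63°C (parcel warmer than environment)

Parcel:
  500 → 1800 m (dry, 9.8°C/km): ΔT = -9.8 × 1.3 = -12.74°C → T = 6.86°C
  1800 → 2800 m (saturated, 6.6°C/km): ΔT = -6.6 × 1 = -6.6°C → T = 0.26°C
Environment:
  500 → 1900 m (environment, lower layer, 9.4°C/km): ΔT = -9.4 × 1.4 = -13.16°C → T = 6.44°C
  1900 → 2800 m (environment, upper layer, 10.9°C/km): ΔT = -10.9 × 0.9 = -9.81°C → T = -3.37°C
T_parcel − T_env = 0.26 − (-3.37) = +3.63°C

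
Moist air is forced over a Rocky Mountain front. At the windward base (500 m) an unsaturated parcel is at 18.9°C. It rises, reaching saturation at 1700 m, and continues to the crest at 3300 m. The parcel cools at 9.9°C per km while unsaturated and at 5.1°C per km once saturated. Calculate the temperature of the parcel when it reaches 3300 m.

-1.14°C

From 500 m to 1700 m (dry): cools by 9.9 × 1.2 = 11.88°C, giving 7.02°C.
From 1700 m to 3300 m (saturated): cools by 5.1 × 1.6 = 8.16°C, giving -1.14°C.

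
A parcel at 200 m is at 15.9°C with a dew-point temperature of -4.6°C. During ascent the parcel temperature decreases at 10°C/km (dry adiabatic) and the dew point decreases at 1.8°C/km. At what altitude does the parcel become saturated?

T and T_d converge at 10 − 1.8 = 8.2°C per km
Height above start = (15.9 − (-4.6)) / 8.2 = 2.5 km
LCL altitude = 200 m + 2500 m = 2700 m

2700 m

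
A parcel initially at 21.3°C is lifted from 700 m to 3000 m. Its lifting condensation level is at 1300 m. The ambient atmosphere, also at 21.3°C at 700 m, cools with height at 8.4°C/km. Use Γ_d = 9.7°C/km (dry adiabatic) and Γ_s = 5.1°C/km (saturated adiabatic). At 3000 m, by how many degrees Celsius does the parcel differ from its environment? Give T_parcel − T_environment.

+4.83°C (parcel warmer than environment)

Parcel:
  700 → 1300 m (dry, 9.7°C/km): ΔT = -9.7 × 0.6 = -5.82°C → T = 15.48°C
  1300 → 3000 m (saturated, 5.1°C/km): ΔT = -5.1 × 1.7 = -8.67°C → T = 6.81°C
Environment:
  700 → 3000 m (environment, 8.4°C/km): ΔT = -8.4 × 2.3 = -19.32°C → T = 1.98°C
T_parcel − T_env = 6.81 − 1.98 = +4.83°C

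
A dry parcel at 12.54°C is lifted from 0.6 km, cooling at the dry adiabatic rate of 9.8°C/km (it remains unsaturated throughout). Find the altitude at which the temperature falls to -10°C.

Height above start = (12.54 − (-10)) / 9.8 = 2.3 km
Altitude = 600 m + 2300 m = 2900 m

2.9 km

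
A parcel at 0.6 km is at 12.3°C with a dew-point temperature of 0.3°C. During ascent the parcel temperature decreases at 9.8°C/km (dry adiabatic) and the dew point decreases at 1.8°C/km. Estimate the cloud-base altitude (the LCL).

T and T_d converge at 9.8 − 1.8 = 8°C per km
Height above start = (12.3 − 0.3) / 8 = 1.5 km
LCL altitude = 600 m + 1500 m = 2100 m

2.1 km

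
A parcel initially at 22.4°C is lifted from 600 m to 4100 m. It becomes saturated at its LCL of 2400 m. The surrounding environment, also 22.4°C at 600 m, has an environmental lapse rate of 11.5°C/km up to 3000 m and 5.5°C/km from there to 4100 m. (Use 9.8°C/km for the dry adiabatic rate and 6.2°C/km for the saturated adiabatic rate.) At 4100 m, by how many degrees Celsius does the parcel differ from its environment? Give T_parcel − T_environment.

+5.47°C (parcel warmer than environment)

Parcel:
  From 600 m to 2400 m (dry): cools by 9.8 × 1.8 = 17.64°C, giving 4.76°C.
  From 2400 m to 4100 m (saturated): cools by 6.2 × 1.7 = 10.54°C, giving -5.78°C.
Environment:
  From 600 m to 3000 m (environment, lower layer): cools by 11.5 × 2.4 = 27.6°C, giving -5.2°C.
  From 3000 m to 4100 m (environment, upper layer): cools by 5.5 × 1.1 = 6.05°C, giving -11.25°C.
T_parcel − T_env = -5.78 − (-11.25) = +5.47°C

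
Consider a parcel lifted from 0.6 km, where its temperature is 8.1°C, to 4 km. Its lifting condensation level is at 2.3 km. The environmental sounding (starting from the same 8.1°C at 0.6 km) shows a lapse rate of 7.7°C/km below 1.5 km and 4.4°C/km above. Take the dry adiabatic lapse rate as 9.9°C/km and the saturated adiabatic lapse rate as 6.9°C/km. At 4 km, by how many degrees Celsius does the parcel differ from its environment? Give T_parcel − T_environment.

Parcel:
  600 → 2300 m (dry, 9.9°C/km): ΔT = -9.9 × 1.7 = -16.83°C → T = -8.73°C
  2300 → 4000 m (saturated, 6.9°C/km): ΔT = -6.9 × 1.7 = -11.73°C → T = -20.46°C
Environment:
  600 → 1500 m (environment, lower layer, 7.7°C/km): ΔT = -7.7 × 0.9 = -6.93°C → T = 1.17°C
  1500 → 4000 m (environment, upper layer, 4.4°C/km): ΔT = -4.4 × 2.5 = -11°C → T = -9.83°C
T_parcel − T_env = -20.46 − (-9.83) = -10.63°C

-10.63°C (parcel cooler than environment)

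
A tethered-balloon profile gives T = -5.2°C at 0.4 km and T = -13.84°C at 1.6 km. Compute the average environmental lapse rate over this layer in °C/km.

7.2°C/km

Γ = −ΔT/Δz = (-5.2 − (-13.84)) / (1600 − 400) m
  = 8.64°C / 1.2 km = 7.2°C/km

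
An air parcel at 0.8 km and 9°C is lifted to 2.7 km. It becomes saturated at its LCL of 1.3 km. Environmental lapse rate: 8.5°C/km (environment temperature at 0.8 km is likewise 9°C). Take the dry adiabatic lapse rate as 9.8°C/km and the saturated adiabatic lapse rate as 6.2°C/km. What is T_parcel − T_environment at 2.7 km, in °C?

+2.57°C (parcel warmer than environment)

Parcel:
  800 → 1300 m (dry, 9.8°C/km): ΔT = -9.8 × 0.5 = -4.9°C → T = 4.1°C
  1300 → 2700 m (saturated, 6.2°C/km): ΔT = -6.2 × 1.4 = -8.68°C → T = -4.58°C
Environment:
  800 → 2700 m (environment, 8.5°C/km): ΔT = -8.5 × 1.9 = -16.15°C → T = -7.15°C
T_parcel − T_env = -4.58 − (-7.15) = +2.57°C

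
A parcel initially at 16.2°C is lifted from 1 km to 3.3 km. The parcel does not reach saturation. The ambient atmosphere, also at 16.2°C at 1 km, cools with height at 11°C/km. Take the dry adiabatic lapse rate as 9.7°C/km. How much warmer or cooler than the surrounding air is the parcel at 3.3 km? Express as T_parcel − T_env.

Parcel:
  From 1000 m to 3300 m (dry): cools by 9.7 × 2.3 = 22.31°C, giving -6.11°C.
Environment:
  From 1000 m to 3300 m (environment): cools by 11 × 2.3 = 25.3°C, giving -9.1°C.
T_parcel − T_env = -6.11 − (-9.1) = +2.99°C

+2.99°C (parcel warmer than environment)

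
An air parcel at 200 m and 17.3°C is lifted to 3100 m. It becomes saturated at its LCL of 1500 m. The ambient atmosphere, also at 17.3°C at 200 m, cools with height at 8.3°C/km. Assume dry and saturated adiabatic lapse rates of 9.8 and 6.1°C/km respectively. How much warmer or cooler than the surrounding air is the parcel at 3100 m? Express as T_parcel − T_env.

Parcel:
  200–1500 m, dry: Δz = 1.3 km ⇒ ΔT = -12.74°C; T = 4.56°C
  1500–3100 m, saturated: Δz = 1.6 km ⇒ ΔT = -9.76°C; T = -5.2°C
Environment:
  200–3100 m, environment: Δz = 2.9 km ⇒ ΔT = -24.07°C; T = -6.77°C
T_parcel − T_env = -5.2 − (-6.77) = +1.57°C

+1.57°C (parcel warmer than environment)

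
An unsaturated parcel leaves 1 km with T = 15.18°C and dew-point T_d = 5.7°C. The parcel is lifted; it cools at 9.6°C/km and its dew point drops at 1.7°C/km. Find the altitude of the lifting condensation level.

T and T_d converge at 9.6 − 1.7 = 7.9°C per km
Height above start = (15.18 − 5.7) / 7.9 = 1.2 km
LCL altitude = 1000 m + 1200 m = 2200 m

2.2 km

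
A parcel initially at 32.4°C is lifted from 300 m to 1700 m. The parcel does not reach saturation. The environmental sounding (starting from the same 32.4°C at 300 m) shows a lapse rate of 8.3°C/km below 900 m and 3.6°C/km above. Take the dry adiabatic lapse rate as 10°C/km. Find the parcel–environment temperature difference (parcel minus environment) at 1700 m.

Parcel:
  From 300 m to 1700 m (dry): cools by 10 × 1.4 = 14°C, giving 18.4°C.
Environment:
  From 300 m to 900 m (environment, lower layer): cools by 8.3 × 0.6 = 4.98°C, giving 27.42°C.
  From 900 m to 1700 m (environment, upper layer): cools by 3.6 × 0.8 = 2.88°C, giving 24.54°C.
T_parcel − T_env = 18.4 − 24.54 = -6.14°C

-6.14°C (parcel cooler than environment)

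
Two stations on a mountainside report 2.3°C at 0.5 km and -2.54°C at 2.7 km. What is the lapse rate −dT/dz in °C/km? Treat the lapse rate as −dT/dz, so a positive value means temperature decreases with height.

2.2°C/km

Γ = −ΔT/Δz = (2.3 − (-2.54)) / (2700 − 500) m
  = 4.84°C / 2.2 km = 2.2°C/km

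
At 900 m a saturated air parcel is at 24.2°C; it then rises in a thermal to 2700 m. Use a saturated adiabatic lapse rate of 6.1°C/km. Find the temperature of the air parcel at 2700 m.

900–2700 m, saturated adiabatic: Δz = 1.8 km ⇒ ΔT = -10.98°C; T = 13.22°C

13.22°C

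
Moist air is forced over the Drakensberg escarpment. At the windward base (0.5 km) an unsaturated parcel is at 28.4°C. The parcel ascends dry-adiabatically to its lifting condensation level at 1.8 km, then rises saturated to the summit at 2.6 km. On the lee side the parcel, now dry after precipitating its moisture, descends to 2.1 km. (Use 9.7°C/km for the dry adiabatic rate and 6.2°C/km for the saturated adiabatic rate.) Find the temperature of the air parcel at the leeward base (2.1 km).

500 → 1800 m (dry, 9.7°C/km): ΔT = -9.7 × 1.3 = -12.61°C → T = 15.79°C
1800 → 2600 m (saturated, 6.2°C/km): ΔT = -6.2 × 0.8 = -4.96°C → T = 10.83°C
2600 → 2100 m (dry descent, 9.7°C/km): ΔT = +9.7 × 0.5 = +4.85°C → T = 15.68°C

15.68°C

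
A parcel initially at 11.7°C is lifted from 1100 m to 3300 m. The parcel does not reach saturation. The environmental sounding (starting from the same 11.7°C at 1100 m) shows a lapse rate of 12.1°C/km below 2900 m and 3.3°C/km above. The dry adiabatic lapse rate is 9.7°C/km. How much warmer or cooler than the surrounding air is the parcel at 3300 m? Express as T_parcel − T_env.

Parcel:
  1100 → 3300 m (dry, 9.7°C/km): ΔT = -9.7 × 2.2 = -21.34°C → T = -9.64°C
Environment:
  1100 → 2900 m (environment, lower layer, 12.1°C/km): ΔT = -12.1 × 1.8 = -21.78°C → T = -10.08°C
  2900 → 3300 m (environment, upper layer, 3.3°C/km): ΔT = -3.3 × 0.4 = -1.32°C → T = -11.4°C
T_parcel − T_env = -9.64 − (-11.4) = +1.76°C

+1.76°C (parcel warmer than environment)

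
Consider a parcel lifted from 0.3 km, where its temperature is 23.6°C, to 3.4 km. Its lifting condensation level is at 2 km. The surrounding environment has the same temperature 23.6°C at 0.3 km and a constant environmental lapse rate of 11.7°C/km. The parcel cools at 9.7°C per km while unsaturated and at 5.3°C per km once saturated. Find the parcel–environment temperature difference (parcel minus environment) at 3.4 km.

+12.36°C (parcel warmer than environment)

Parcel:
  300 → 2000 m (dry, 9.7°C/km): ΔT = -9.7 × 1.7 = -16.49°C → T = 7.11°C
  2000 → 3400 m (saturated, 5.3°C/km): ΔT = -5.3 × 1.4 = -7.42°C → T = -0.31°C
Environment:
  300 → 3400 m (environment, 11.7°C/km): ΔT = -11.7 × 3.1 = -36.27°C → T = -12.67°C
T_parcel − T_env = -0.31 − (-12.67) = +12.36°C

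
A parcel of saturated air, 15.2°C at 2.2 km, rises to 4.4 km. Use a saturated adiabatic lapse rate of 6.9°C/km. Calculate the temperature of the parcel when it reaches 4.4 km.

0.02°C

2200–4400 m, saturated adiabatic: Δz = 2.2 km ⇒ ΔT = -15.18°C; T = 0.02°C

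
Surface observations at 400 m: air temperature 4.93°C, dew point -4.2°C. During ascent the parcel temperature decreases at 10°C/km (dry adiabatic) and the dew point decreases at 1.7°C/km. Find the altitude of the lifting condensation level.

T and T_d converge at 10 − 1.7 = 8.3°C per km
Height above start = (4.93 − (-4.2)) / 8.3 = 1.1 km
LCL altitude = 400 m + 1100 m = 1500 m

1500 m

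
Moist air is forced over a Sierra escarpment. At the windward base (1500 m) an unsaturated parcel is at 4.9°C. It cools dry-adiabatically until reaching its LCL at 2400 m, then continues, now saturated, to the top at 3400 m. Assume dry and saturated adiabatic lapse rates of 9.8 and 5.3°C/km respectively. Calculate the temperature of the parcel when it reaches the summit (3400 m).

-9.22°C

From 1500 m to 2400 m (dry): cools by 9.8 × 0.9 = 8.82°C, giving -3.92°C.
From 2400 m to 3400 m (saturated): cools by 5.3 × 1 = 5.3°C, giving -9.22°C.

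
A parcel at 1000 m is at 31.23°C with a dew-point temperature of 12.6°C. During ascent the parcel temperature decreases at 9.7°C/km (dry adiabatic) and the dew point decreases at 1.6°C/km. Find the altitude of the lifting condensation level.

3300 m

T and T_d converge at 9.7 − 1.6 = 8.1°C per km
Height above start = (31.23 − 12.6) / 8.1 = 2.3 km
LCL altitude = 1000 m + 2300 m = 3300 m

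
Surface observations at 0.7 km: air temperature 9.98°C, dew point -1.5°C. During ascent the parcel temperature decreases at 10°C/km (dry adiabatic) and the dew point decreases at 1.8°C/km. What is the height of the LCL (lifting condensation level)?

T and T_d converge at 10 − 1.8 = 8.2°C per km
Height above start = (9.98 − (-1.5)) / 8.2 = 1.4 km
LCL altitude = 700 m + 1400 m = 2100 m

2.1 km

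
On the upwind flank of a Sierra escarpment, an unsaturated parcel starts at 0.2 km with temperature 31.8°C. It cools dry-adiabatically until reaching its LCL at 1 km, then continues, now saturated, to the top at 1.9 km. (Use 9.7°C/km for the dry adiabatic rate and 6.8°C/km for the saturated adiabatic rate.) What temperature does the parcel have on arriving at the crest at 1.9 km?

200 → 1000 m (dry, 9.7°C/km): ΔT = -9.7 × 0.8 = -7.76°C → T = 24.04°C
1000 → 1900 m (saturated, 6.8°C/km): ΔT = -6.8 × 0.9 = -6.12°C → T = 17.92°C

17.92°C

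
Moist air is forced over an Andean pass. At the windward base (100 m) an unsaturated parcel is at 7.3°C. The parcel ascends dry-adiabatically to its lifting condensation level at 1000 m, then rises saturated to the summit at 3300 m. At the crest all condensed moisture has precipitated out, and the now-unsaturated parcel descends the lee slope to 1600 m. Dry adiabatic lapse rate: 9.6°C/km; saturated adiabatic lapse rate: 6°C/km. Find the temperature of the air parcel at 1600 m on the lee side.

1.18°C

Dry to 1000 m: -9.6 × 0.9 km = -8.64°C, so T = -1.34°C.
Saturated to 3300 m: -6 × 2.3 km = -13.8°C, so T = -15.14°C.
Dry descent to 1600 m: +9.6 × 1.7 km = +16.32°C, so T = 1.18°C.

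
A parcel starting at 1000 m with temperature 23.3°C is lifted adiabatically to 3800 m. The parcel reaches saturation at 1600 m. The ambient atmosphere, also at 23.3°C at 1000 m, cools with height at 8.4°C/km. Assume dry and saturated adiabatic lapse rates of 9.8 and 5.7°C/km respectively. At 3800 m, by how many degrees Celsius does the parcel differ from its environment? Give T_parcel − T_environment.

Parcel:
  1000–1600 m, dry: Δz = 0.6 km ⇒ ΔT = -5.88°C; T = 17.42°C
  1600–3800 m, saturated: Δz = 2.2 km ⇒ ΔT = -12.54°C; T = 4.88°C
Environment:
  1000–3800 m, environment: Δz = 2.8 km ⇒ ΔT = -23.52°C; T = -0.22°C
T_parcel − T_env = 4.88 − (-0.22) = +5.1°C

+5.1°C (parcel warmer than environment)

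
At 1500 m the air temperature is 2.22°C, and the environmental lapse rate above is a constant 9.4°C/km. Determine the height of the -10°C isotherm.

2800 m

Height above start = (2.22 − (-10)) / 9.4 = 1.3 km
Altitude = 1500 m + 1300 m = 2800 m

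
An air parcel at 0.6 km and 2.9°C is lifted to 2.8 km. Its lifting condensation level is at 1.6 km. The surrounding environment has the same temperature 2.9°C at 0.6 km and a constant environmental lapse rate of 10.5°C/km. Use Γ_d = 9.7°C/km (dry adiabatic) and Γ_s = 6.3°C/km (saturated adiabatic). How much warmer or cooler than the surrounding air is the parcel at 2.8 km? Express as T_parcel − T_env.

+5.84°C (parcel warmer than environment)

Parcel:
  From 600 m to 1600 m (dry): cools by 9.7 × 1 = 9.7°C, giving -6.8°C.
  From 1600 m to 2800 m (saturated): cools by 6.3 × 1.2 = 7.56°C, giving -14.36°C.
Environment:
  From 600 m to 2800 m (environment): cools by 10.5 × 2.2 = 23.1°C, giving -20.2°C.
T_parcel − T_env = -14.36 − (-20.2) = +5.84°C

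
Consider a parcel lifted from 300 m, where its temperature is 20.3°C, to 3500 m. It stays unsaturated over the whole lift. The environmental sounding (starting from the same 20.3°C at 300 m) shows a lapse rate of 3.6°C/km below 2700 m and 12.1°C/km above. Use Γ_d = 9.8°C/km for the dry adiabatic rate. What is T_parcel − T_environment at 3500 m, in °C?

-13.04°C (parcel cooler than environment)

Parcel:
  300 → 3500 m (dry, 9.8°C/km): ΔT = -9.8 × 3.2 = -31.36°C → T = -11.06°C
Environment:
  300 → 2700 m (environment, lower layer, 3.6°C/km): ΔT = -3.6 × 2.4 = -8.64°C → T = 11.66°C
  2700 → 3500 m (environment, upper layer, 12.1°C/km): ΔT = -12.1 × 0.8 = -9.68°C → T = 1.98°C
T_parcel − T_env = -11.06 − 1.98 = -13.04°C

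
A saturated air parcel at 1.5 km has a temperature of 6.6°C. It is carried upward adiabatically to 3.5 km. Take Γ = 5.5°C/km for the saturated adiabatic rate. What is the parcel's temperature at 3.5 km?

-4.4°C

From 1500 m to 3500 m (saturated adiabatic): cools by 5.5 × 2 = 11°C, giving -4.4°C.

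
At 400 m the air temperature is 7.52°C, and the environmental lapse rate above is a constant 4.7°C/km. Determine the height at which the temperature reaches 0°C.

Height above start = (7.52 − 0) / 4.7 = 1.6 km
Altitude = 400 m + 1600 m = 2000 m

2000 m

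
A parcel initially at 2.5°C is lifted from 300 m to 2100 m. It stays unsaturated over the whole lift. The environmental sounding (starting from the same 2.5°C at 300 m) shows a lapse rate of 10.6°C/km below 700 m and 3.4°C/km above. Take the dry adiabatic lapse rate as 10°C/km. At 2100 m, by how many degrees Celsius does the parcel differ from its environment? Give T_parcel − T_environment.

Parcel:
  Dry to 2100 m: -10 × 1.8 km = -18°C, so T = -15.5°C.
Environment:
  Environment, lower layer to 700 m: -10.6 × 0.4 km = -4.24°C, so T = -1.74°C.
  Environment, upper layer to 2100 m: -3.4 × 1.4 km = -4.76°C, so T = -6.5°C.
T_parcel − T_env = -15.5 − (-6.5) = -9°C

-9°C (parcel cooler than environment)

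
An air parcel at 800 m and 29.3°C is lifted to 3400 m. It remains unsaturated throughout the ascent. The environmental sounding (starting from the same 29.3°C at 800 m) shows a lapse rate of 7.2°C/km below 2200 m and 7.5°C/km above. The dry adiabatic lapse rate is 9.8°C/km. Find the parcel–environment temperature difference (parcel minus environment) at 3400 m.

Parcel:
  Dry to 3400 m: -9.8 × 2.6 km = -25.48°C, so T = 3.82°C.
Environment:
  Environment, lower layer to 2200 m: -7.2 × 1.4 km = -10.08°C, so T = 19.22°C.
  Environment, upper layer to 3400 m: -7.5 × 1.2 km = -9°C, so T = 10.22°C.
T_parcel − T_env = 3.82 − 10.22 = -6.4°C

-6.4°C (parcel cooler than environment)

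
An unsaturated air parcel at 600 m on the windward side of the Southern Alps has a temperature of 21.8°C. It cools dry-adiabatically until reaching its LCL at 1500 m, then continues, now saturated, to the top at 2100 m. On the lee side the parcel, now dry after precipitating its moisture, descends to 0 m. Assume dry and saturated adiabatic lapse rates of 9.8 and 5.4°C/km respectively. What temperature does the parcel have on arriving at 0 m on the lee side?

Dry to 1500 m: -9.8 × 0.9 km = -8.82°C, so T = 12.98°C.
Saturated to 2100 m: -5.4 × 0.6 km = -3.24°C, so T = 9.74°C.
Dry descent to 0 m: +9.8 × 2.1 km = +20.58°C, so T = 30.32°C.

30.32°C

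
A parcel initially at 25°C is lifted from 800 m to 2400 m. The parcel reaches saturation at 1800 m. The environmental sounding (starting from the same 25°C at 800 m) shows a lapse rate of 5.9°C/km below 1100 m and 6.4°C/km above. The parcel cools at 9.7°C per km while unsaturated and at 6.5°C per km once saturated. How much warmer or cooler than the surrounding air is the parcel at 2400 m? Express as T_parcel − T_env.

-3.51°C (parcel cooler than environment)

Parcel:
  From 800 m to 1800 m (dry): cools by 9.7 × 1 = 9.7°C, giving 15.3°C.
  From 1800 m to 2400 m (saturated): cools by 6.5 × 0.6 = 3.9°C, giving 11.4°C.
Environment:
  From 800 m to 1100 m (environment, lower layer): cools by 5.9 × 0.3 = 1.77°C, giving 23.23°C.
  From 1100 m to 2400 m (environment, upper layer): cools by 6.4 × 1.3 = 8.32°C, giving 14.91°C.
T_parcel − T_env = 11.4 − 14.91 = -3.51°C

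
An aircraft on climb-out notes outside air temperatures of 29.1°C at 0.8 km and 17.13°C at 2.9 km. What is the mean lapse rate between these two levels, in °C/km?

Γ = −ΔT/Δz = (29.1 − 17.13) / (2900 − 800) m
  = 11.97°C / 2.1 km = 5.7°C/km

5.7°C/km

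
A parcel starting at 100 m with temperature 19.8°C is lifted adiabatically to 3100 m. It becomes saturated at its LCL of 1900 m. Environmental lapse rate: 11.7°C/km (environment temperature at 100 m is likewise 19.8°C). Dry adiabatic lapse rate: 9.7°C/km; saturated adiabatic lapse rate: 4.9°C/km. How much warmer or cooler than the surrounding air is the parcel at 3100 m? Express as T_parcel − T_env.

+11.76°C (parcel warmer than environment)

Parcel:
  100 → 1900 m (dry, 9.7°C/km): ΔT = -9.7 × 1.8 = -17.46°C → T = 2.34°C
  1900 → 3100 m (saturated, 4.9°C/km): ΔT = -4.9 × 1.2 = -5.88°C → T = -3.54°C
Environment:
  100 → 3100 m (environment, 11.7°C/km): ΔT = -11.7 × 3 = -35.1°C → T = -15.3°C
T_parcel − T_env = -3.54 − (-15.3) = +11.76°C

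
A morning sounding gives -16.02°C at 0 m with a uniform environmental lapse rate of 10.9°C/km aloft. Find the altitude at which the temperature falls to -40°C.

Height above start = (-16.02 − (-40)) / 10.9 = 2.2 km
Altitude = 0 m + 2200 m = 2200 m

2200 m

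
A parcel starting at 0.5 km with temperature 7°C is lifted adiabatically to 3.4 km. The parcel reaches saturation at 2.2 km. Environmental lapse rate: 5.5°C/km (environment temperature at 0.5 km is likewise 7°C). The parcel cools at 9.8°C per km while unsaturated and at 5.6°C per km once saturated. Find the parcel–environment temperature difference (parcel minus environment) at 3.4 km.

-7.43°C (parcel cooler than environment)

Parcel:
  500–2200 m, dry: Δz = 1.7 km ⇒ ΔT = -16.66°C; T = -9.66°C
  2200–3400 m, saturated: Δz = 1.2 km ⇒ ΔT = -6.72°C; T = -16.38°C
Environment:
  500–3400 m, environment: Δz = 2.9 km ⇒ ΔT = -15.95°C; T = -8.95°C
T_parcel − T_env = -16.38 − (-8.95) = -7.43°C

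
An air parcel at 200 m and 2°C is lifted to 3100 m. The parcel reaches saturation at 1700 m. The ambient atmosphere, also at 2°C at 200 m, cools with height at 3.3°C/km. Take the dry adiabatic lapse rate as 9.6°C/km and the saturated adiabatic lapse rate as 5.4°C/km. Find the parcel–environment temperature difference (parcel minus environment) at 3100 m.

Parcel:
  Dry to 1700 m: -9.6 × 1.5 km = -14.4°C, so T = -12.4°C.
  Saturated to 3100 m: -5.4 × 1.4 km = -7.56°C, so T = -19.96°C.
Environment:
  Environment to 3100 m: -3.3 × 2.9 km = -9.57°C, so T = -7.57°C.
T_parcel − T_env = -19.96 − (-7.57) = -12.39°C

-12.39°C (parcel cooler than environment)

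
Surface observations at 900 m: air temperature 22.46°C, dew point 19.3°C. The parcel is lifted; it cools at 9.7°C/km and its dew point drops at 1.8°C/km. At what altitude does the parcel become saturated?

T and T_d converge at 9.7 − 1.8 = 7.9°C per km
Height above start = (22.46 − 19.3) / 7.9 = 0.4 km
LCL altitude = 900 m + 400 m = 1300 m

1300 m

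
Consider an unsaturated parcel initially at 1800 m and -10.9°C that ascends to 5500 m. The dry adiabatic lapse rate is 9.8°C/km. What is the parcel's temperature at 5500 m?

-47.16°C

1800 → 5500 m (dry adiabatic, 9.8°C/km): ΔT = -9.8 × 3.7 = -36.26°C → T = -47.16°C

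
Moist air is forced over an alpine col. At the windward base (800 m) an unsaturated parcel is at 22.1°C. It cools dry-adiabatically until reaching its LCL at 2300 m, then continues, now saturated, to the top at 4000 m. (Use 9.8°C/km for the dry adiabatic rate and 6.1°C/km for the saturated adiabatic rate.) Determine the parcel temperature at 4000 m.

Dry to 2300 m: -9.8 × 1.5 km = -14.7°C, so T = 7.4°C.
Saturated to 4000 m: -6.1 × 1.7 km = -10.37°C, so T = -2.97°C.

-2.97°C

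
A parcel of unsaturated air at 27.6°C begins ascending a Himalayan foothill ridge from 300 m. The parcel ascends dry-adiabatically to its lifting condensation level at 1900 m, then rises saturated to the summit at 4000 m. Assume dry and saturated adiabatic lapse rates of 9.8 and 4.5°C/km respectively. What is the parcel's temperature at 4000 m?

From 300 m to 1900 m (dry): cools by 9.8 × 1.6 = 15.68°C, giving 11.92°C.
From 1900 m to 4000 m (saturated): cools by 4.5 × 2.1 = 9.45°C, giving 2.47°C.

2.47°C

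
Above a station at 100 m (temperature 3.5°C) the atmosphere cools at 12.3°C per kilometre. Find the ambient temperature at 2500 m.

100 → 2500 m (environmental, 12.3°C/km): ΔT = -12.3 × 2.4 = -29.52°C → T = -26.02°C

-26.02°C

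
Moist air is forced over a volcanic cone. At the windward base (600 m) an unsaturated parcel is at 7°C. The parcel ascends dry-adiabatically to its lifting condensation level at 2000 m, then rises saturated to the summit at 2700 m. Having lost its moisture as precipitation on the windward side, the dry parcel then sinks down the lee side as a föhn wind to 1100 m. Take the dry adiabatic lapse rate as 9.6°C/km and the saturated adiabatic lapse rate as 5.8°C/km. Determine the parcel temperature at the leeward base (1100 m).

4.86°C

600–2000 m, dry: Δz = 1.4 km ⇒ ΔT = -13.44°C; T = -6.44°C
2000–2700 m, saturated: Δz = 0.7 km ⇒ ΔT = -4.06°C; T = -10.5°C
2700–1100 m, dry descent: Δz = 1.6 km ⇒ ΔT = +15.36°C; T = 4.86°C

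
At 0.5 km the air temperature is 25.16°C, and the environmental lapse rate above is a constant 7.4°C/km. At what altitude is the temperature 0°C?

3.9 km

Height above start = (25.16 − 0) / 7.4 = 3.4 km
Altitude = 500 m + 3400 m = 3900 m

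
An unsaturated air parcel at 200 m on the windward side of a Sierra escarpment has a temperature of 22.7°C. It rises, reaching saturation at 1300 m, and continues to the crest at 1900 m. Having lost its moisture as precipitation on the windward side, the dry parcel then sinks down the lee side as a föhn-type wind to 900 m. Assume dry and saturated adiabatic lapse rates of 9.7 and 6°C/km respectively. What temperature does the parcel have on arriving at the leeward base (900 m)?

18.13°C

200–1300 m, dry: Δz = 1.1 km ⇒ ΔT = -10.67°C; T = 12.03°C
1300–1900 m, saturated: Δz = 0.6 km ⇒ ΔT = -3.6°C; T = 8.43°C
1900–900 m, dry descent: Δz = 1 km ⇒ ΔT = +9.7°C; T = 18.13°C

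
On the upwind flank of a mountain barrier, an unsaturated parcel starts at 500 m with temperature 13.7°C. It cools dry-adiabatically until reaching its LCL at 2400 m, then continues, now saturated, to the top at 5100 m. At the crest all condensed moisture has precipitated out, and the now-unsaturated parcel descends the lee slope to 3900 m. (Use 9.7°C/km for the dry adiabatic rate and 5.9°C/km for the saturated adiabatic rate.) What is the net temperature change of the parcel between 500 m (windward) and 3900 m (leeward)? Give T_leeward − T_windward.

-22.72°C

Dry to 2400 m: -9.7 × 1.9 km = -18.43°C, so T = -4.73°C.
Saturated to 5100 m: -5.9 × 2.7 km = -15.93°C, so T = -20.66°C.
Dry descent to 3900 m: +9.7 × 1.2 km = +11.64°C, so T = -9.02°C.
Net change vs windward start: -9.02 − 13.7 = -22.72°C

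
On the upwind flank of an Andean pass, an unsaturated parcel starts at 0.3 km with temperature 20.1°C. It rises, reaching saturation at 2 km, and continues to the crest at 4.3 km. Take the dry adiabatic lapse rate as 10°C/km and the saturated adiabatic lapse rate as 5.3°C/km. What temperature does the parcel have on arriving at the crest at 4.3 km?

Dry to 2000 m: -10 × 1.7 km = -17°C, so T = 3.1°C.
Saturated to 4300 m: -5.3 × 2.3 km = -12.19°C, so T = -9.09°C.

-9.09°C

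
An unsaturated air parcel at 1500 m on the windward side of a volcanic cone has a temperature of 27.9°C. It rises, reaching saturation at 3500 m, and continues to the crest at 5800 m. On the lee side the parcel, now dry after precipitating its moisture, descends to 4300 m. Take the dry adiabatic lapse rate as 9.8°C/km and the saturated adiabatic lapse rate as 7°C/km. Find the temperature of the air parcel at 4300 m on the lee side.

1500 → 3500 m (dry, 9.8°C/km): ΔT = -9.8 × 2 = -19.6°C → T = 8.3°C
3500 → 5800 m (saturated, 7°C/km): ΔT = -7 × 2.3 = -16.1°C → T = -7.8°C
5800 → 4300 m (dry descent, 9.8°C/km): ΔT = +9.8 × 1.5 = +14.7°C → T = 6.9°C

6.9°C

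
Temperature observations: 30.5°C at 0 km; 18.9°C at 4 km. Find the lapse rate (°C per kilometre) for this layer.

2.9°C/km

Γ = −ΔT/Δz = (30.5 − 18.9) / (4000 − 0) m
  = 11.6°C / 4 km = 2.9°C/km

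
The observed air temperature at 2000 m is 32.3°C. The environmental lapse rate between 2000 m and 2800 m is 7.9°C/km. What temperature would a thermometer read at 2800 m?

2000–2800 m, environmental: Δz = 0.8 km ⇒ ΔT = -6.32°C; T = 25.98°C

25.98°C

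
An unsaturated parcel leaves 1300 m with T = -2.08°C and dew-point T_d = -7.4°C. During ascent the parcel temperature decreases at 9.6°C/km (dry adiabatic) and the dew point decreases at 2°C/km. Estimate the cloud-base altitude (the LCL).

2000 m

T and T_d converge at 9.6 − 2 = 7.6°C per km
Height above start = (-2.08 − (-7.4)) / 7.6 = 0.7 km
LCL altitude = 1300 m + 700 m = 2000 m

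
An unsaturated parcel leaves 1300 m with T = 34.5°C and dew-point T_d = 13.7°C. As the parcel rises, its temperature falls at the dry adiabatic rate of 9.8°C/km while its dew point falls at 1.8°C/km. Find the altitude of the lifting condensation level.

T and T_d converge at 9.8 − 1.8 = 8°C per km
Height above start = (34.5 − 13.7) / 8 = 2.6 km
LCL altitude = 1300 m + 2600 m = 3900 m

3900 m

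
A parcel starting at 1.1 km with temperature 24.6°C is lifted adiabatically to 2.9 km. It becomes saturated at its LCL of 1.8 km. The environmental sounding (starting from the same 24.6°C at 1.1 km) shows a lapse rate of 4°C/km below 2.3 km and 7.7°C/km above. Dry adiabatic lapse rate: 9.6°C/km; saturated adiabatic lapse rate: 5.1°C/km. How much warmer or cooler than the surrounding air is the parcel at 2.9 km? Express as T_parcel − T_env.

Parcel:
  1100–1800 m, dry: Δz = 0.7 km ⇒ ΔT = -6.72°C; T = 17.88°C
  1800–2900 m, saturated: Δz = 1.1 km ⇒ ΔT = -5.61°C; T = 12.27°C
Environment:
  1100–2300 m, environment, lower layer: Δz = 1.2 km ⇒ ΔT = -4.8°C; T = 19.8°C
  2300–2900 m, environment, upper layer: Δz = 0.6 km ⇒ ΔT = -4.62°C; T = 15.18°C
T_parcel − T_env = 12.27 − 15.18 = -2.91°C

-2.91°C (parcel cooler than environment)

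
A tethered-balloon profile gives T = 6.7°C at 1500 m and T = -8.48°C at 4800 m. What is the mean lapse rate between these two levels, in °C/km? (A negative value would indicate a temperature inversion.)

Γ = −ΔT/Δz = (6.7 − (-8.48)) / (4800 − 1500) m
  = 15.18°C / 3.3 km = 4.6°C/km

4.6°C/km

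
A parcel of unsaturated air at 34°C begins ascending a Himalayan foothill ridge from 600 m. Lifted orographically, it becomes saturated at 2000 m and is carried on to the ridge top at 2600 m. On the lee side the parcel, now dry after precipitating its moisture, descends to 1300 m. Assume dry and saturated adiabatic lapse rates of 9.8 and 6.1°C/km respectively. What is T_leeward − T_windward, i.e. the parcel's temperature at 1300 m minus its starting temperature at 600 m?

600–2000 m, dry: Δz = 1.4 km ⇒ ΔT = -13.72°C; T = 20.28°C
2000–2600 m, saturated: Δz = 0.6 km ⇒ ΔT = -3.66°C; T = 16.62°C
2600–1300 m, dry descent: Δz = 1.3 km ⇒ ΔT = +12.74°C; T = 29.36°C
Net change vs windward start: 29.36 − 34 = -4.64°C

-4.64°C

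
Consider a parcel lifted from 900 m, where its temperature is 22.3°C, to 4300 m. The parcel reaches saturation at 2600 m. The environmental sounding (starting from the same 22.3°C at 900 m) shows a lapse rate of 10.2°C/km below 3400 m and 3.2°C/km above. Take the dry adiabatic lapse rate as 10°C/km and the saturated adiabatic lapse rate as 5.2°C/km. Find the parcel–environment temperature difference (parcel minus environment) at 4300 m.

Parcel:
  From 900 m to 2600 m (dry): cools by 10 × 1.7 = 17°C, giving 5.3°C.
  From 2600 m to 4300 m (saturated): cools by 5.2 × 1.7 = 8.84°C, giving -3.54°C.
Environment:
  From 900 m to 3400 m (environment, lower layer): cools by 10.2 × 2.5 = 25.5°C, giving -3.2°C.
  From 3400 m to 4300 m (environment, upper layer): cools by 3.2 × 0.9 = 2.88°C, giving -6.08°C.
T_parcel − T_env = -3.54 − (-6.08) = +2.54°C

+2.54°C (parcel warmer than environment)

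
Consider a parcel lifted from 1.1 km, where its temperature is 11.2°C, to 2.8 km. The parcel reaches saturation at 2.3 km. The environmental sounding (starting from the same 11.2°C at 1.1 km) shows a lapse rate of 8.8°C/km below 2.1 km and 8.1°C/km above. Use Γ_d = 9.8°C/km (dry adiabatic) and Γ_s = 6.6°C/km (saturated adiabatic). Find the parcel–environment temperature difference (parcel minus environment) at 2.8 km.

Parcel:
  1100–2300 m, dry: Δz = 1.2 km ⇒ ΔT = -11.76°C; T = -0.56°C
  2300–2800 m, saturated: Δz = 0.5 km ⇒ ΔT = -3.3°C; T = -3.86°C
Environment:
  1100–2100 m, environment, lower layer: Δz = 1 km ⇒ ΔT = -8.8°C; T = 2.4°C
  2100–2800 m, environment, upper layer: Δz = 0.7 km ⇒ ΔT = -5.67°C; T = -3.27°C
T_parcel − T_env = -3.86 − (-3.27) = -0.59°C

-0.59°C (parcel cooler than environment)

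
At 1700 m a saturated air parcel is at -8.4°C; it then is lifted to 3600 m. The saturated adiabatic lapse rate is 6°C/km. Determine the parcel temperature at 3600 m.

From 1700 m to 3600 m (saturated adiabatic): cools by 6 × 1.9 = 11.4°C, giving -19.8°C.

-19.8°C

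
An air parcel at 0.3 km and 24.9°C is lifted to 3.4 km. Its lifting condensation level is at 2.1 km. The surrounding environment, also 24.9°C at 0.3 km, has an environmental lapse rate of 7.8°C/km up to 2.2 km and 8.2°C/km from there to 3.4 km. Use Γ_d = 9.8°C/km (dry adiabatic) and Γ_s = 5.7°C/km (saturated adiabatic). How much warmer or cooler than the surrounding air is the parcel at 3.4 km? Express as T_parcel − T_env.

-0.39°C (parcel cooler than environment)

Parcel:
  Dry to 2100 m: -9.8 × 1.8 km = -17.64°C, so T = 7.26°C.
  Saturated to 3400 m: -5.7 × 1.3 km = -7.41°C, so T = -0.15°C.
Environment:
  Environment, lower layer to 2200 m: -7.8 × 1.9 km = -14.82°C, so T = 10.08°C.
  Environment, upper layer to 3400 m: -8.2 × 1.2 km = -9.84°C, so T = 0.24°C.
T_parcel − T_env = -0.15 − 0.24 = -0.39°C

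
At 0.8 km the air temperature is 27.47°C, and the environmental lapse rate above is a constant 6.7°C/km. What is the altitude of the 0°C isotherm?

4.9 km

Height above start = (27.47 − 0) / 6.7 = 4.1 km
Altitude = 800 m + 4100 m = 4900 m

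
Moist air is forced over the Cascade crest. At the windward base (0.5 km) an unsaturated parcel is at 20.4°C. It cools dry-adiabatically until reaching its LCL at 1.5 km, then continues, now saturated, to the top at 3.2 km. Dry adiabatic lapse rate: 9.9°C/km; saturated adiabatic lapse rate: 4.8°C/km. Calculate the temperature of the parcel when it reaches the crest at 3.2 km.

2.34°C

500–1500 m, dry: Δz = 1 km ⇒ ΔT = -9.9°C; T = 10.5°C
1500–3200 m, saturated: Δz = 1.7 km ⇒ ΔT = -8.16°C; T = 2.34°C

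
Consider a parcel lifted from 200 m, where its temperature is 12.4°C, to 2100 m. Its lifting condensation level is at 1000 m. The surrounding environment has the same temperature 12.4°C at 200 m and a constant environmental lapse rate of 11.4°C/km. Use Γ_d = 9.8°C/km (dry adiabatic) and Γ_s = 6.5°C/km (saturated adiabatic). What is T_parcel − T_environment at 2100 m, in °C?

Parcel:
  From 200 m to 1000 m (dry): cools by 9.8 × 0.8 = 7.84°C, giving 4.56°C.
  From 1000 m to 2100 m (saturated): cools by 6.5 × 1.1 = 7.15°C, giving -2.59°C.
Environment:
  From 200 m to 2100 m (environment): cools by 11.4 × 1.9 = 21.66°C, giving -9.26°C.
T_parcel − T_env = -2.59 − (-9.26) = +6.67°C

+6.67°C (parcel warmer than environment)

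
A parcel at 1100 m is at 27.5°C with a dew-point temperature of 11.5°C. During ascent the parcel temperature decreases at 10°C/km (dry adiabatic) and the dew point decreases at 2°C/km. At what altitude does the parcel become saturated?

3100 m

T and T_d converge at 10 − 2 = 8°C per km
Height above start = (27.5 − 11.5) / 8 = 2 km
LCL altitude = 1100 m + 2000 m = 3100 m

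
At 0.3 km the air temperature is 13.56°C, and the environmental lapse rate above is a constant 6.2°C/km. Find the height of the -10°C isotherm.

Height above start = (13.56 − (-10)) / 6.2 = 3.8 km
Altitude = 300 m + 3800 m = 4100 m

4.1 km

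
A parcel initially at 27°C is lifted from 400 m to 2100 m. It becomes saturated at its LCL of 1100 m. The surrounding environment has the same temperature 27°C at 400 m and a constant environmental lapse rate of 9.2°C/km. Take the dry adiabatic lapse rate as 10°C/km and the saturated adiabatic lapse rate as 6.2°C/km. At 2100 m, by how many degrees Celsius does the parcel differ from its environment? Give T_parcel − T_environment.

+2.44°C (parcel warmer than environment)

Parcel:
  From 400 m to 1100 m (dry): cools by 10 × 0.7 = 7°C, giving 20°C.
  From 1100 m to 2100 m (saturated): cools by 6.2 × 1 = 6.2°C, giving 13.8°C.
Environment:
  From 400 m to 2100 m (environment): cools by 9.2 × 1.7 = 15.64°C, giving 11.36°C.
T_parcel − T_env = 13.8 − 11.36 = +2.44°C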